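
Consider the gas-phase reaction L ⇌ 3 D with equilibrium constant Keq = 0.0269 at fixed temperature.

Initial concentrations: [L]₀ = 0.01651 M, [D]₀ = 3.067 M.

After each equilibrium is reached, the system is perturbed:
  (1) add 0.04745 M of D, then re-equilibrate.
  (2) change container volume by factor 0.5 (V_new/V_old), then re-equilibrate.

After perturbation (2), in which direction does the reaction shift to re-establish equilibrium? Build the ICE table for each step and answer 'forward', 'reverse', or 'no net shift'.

Q₀ = 1747 vs Keq = 0.0269 ⇒ Q>K, reverse
Step 1:
                    L           D
  init        0.01651       3.067
  Δ            0.9245      -2.773
  eq            0.941      0.2936
  solve Keq expr → x = -0.9245; check Q = 0.0269
Then add 0.04745 M of D.
Step 2:
                    L           D
  init          0.941      0.3411
  Δ           0.01529    -0.04587
  eq           0.9563      0.2952
  solve Keq expr → x = -0.01529; check Q = 0.0269
Then change container volume by factor 0.5 (V_new/V_old).
Step 3:
                    L           D
  init          1.913      0.5904
  Δ            0.0713     -0.2139
  eq            1.984      0.3765
  solve Keq expr → x = -0.0713; check Q = 0.0269

Direction: reverse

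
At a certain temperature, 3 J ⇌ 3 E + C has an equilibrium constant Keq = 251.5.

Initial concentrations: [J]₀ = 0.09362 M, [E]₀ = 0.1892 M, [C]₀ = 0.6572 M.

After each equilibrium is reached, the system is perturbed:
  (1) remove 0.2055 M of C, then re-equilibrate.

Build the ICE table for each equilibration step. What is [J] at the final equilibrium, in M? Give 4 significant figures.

Q₀ = 5.424 vs Keq = 251.5 ⇒ Q<K, forward
Step 1:
                   J          E          C
  Initial    0.09362     0.1892     0.6572
  Change    -0.05908    0.05908    0.01969
  Equil      0.03454     0.2483     0.6769
  solve Keq expr → x = 0.01969; check Q = 251.5
Then remove 0.2055 M of C.
Step 2:
                   J          E          C
  Initial    0.03454     0.2483     0.4714
  Change   -0.003471   0.003471   0.001157
  Equil      0.03107     0.2518     0.4726
  solve Keq expr → x = 0.001157; check Q = 251.5

[J]_eq = 0.03107 M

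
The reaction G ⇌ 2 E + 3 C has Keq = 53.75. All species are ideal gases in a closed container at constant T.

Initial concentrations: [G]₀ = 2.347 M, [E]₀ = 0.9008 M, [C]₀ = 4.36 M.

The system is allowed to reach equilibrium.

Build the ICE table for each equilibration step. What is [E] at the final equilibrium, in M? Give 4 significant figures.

[E]_eq = 1.096 M

Q₀ = 28.66 vs Keq = 53.75 ⇒ Q<K, forward
Step 1:
                    G           E           C
  Initial       2.347      0.9008        4.36
  Change     -0.09748       0.195      0.2924
  Equil          2.25       1.096       4.652
  solve Keq expr → x = 0.09748; check Q = 53.75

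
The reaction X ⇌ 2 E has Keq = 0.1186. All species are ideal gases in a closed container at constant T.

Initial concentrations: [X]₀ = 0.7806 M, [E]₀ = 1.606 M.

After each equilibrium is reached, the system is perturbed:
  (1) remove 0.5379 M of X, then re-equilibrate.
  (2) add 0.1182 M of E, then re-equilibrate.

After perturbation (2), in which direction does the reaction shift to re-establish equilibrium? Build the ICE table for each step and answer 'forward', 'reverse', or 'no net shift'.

Q₀ = 3.304 vs Keq = 0.1186 ⇒ Q>K, reverse
Step 1:
                  X         E
  init       0.7806     1.606
  Δ          0.6006    -1.201
  eq          1.381    0.4047
  solve Keq expr → x = -0.6006; check Q = 0.1186
Then remove 0.5379 M of X.
Step 2:
                  X         E
  init       0.8433    0.4047
  Δ         0.04049  -0.08098
  eq         0.8838    0.3238
  solve Keq expr → x = -0.04049; check Q = 0.1186
Then add 0.1182 M of E.
Step 3:
                  X         E
  init       0.8838     0.442
  Δ         0.05421   -0.1084
  eq          0.938    0.3335
  solve Keq expr → x = -0.05421; check Q = 0.1186

Direction: reverse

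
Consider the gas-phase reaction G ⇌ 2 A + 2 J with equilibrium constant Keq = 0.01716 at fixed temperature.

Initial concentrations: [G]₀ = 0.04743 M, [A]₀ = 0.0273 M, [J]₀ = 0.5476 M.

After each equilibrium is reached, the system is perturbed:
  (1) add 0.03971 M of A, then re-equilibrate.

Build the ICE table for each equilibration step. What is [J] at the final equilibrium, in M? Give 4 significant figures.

[J]_eq = 0.5367 M

Q₀ = 0.004712 vs Keq = 0.01716 ⇒ Q<K, forward
Step 1:
                  G         A         J
  Initial   0.04743    0.0273    0.5476
  Change  -0.009037   0.01807   0.01807
  Equil     0.03839   0.04537    0.5657
  solve Keq expr → x = 0.009037; check Q = 0.01716
Then add 0.03971 M of A.
Step 2:
                  G         A         J
  Initial   0.03839   0.08508    0.5657
  Change    0.01448  -0.02896  -0.02896
  Equil     0.05287   0.05612    0.5367
  solve Keq expr → x = -0.01448; check Q = 0.01716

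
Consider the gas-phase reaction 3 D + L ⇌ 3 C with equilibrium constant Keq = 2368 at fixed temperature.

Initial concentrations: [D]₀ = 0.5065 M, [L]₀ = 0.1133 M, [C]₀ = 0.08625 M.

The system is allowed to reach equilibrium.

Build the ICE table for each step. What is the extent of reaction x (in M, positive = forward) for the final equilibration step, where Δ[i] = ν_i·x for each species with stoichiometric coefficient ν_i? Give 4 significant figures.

Q₀ = 0.04358 vs Keq = 2368 ⇒ Q<K, forward
Step 1:
                  D         L         C
  I          0.5065    0.1133   0.08625
  C         -0.3251   -0.1084    0.3251
  E          0.1814  0.004927    0.4114
  solve Keq expr → x = 0.1084; check Q = 2368

x = 0.1084 M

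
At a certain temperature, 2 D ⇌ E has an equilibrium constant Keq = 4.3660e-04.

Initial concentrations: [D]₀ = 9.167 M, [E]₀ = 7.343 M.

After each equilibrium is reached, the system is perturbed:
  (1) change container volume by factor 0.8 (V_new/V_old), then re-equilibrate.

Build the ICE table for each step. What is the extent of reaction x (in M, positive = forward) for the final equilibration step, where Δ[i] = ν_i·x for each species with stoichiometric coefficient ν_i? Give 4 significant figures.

x = 0.07094 M

Q₀ = 0.08738 vs Keq = 4.3660e-04 ⇒ Q>K, reverse
Step 1:
                   D          E
  I            9.167      7.343
  C            14.21     -7.104
  E            23.38     0.2386
  solve Keq expr → x = -7.104; check Q = 4.3660e-04
Then change container volume by factor 0.8 (V_new/V_old).
Step 2:
                   D          E
  I            29.22     0.2982
  C          -0.1419    0.07094
  E            29.08     0.3692
  solve Keq expr → x = 0.07094; check Q = 4.3660e-04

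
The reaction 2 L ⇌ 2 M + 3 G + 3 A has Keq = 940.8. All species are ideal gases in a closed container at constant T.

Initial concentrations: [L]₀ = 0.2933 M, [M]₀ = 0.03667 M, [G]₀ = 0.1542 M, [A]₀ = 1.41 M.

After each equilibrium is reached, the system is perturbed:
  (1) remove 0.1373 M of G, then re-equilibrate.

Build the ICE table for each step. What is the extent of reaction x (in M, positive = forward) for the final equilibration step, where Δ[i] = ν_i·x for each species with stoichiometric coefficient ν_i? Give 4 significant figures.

Q₀ = 1.6066e-04 vs Keq = 940.8 ⇒ Q<K, forward
Step 1:
                   L          M          G          A
  Initial     0.2933    0.03667     0.1542       1.41
  Change      -0.282      0.282      0.423      0.423
  Equil      0.01131     0.3187     0.5772      1.833
  solve Keq expr → x = 0.141; check Q = 940.8
Then remove 0.1373 M of G.
Step 2:
                   L          M          G          A
  Initial    0.01131     0.3187     0.4399      1.833
  Change   -0.003529   0.003529   0.005294   0.005294
  Equil     0.007777     0.3222     0.4452      1.838
  solve Keq expr → x = 0.001765; check Q = 940.8

x = 0.001765 M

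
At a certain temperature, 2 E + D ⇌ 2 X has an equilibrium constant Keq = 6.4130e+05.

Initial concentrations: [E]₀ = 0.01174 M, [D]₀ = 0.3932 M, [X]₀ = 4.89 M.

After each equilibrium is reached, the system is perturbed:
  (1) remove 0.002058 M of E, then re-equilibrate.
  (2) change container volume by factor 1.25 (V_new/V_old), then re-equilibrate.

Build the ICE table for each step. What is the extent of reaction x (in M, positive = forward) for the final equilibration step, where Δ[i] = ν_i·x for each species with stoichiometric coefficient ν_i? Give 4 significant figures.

x = -4.5558e-04 M

Q₀ = 4.4123e+05 vs Keq = 6.4130e+05 ⇒ Q<K, forward
Step 1:
                    E           D           X
  Initial     0.01174      0.3932        4.89
  Change    -0.001986 -9.9284e-04    0.001986
  Equil      0.009754      0.3922       4.892
  solve Keq expr → x = 9.9284e-04; check Q = 6.4130e+05
Then remove 0.002058 M of E.
Step 2:
                    E           D           X
  Initial    0.007696      0.3922       4.892
  Change     0.002041    0.001021   -0.002041
  Equil      0.009738      0.3932        4.89
  solve Keq expr → x = -0.001021; check Q = 6.4130e+05
Then change container volume by factor 1.25 (V_new/V_old).
Step 3:
                    E           D           X
  Initial     0.00779      0.3146       3.912
  Change   9.1117e-04  4.5558e-04 -9.1117e-04
  Equil      0.008701       0.315       3.911
  solve Keq expr → x = -4.5558e-04; check Q = 6.4130e+05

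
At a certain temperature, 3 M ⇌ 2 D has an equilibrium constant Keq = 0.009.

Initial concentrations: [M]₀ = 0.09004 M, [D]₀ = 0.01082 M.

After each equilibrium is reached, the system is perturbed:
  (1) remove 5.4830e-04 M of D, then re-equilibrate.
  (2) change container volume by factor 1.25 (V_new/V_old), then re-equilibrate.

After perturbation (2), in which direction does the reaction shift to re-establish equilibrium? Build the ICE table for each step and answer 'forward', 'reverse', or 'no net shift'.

Direction: reverse

Q₀ = 0.1604 vs Keq = 0.009 ⇒ Q>K, reverse
Step 1:
                   M          D
  Initial    0.09004    0.01082
  Change     0.01162  -0.007745
  Equil       0.1017   0.003075
  solve Keq expr → x = -0.003873; check Q = 0.009
Then remove 5.4830e-04 M of D.
Step 2:
                   M          D
  Initial     0.1017   0.002527
  Change  -7.7014e-04 5.1342e-04
  Equil       0.1009    0.00304
  solve Keq expr → x = 2.5671e-04; check Q = 0.009
Then change container volume by factor 1.25 (V_new/V_old).
Step 3:
                   M          D
  Initial    0.08071   0.002432
  Change  3.6309e-04 -2.4206e-04
  Equil      0.08107    0.00219
  solve Keq expr → x = -1.2103e-04; check Q = 0.009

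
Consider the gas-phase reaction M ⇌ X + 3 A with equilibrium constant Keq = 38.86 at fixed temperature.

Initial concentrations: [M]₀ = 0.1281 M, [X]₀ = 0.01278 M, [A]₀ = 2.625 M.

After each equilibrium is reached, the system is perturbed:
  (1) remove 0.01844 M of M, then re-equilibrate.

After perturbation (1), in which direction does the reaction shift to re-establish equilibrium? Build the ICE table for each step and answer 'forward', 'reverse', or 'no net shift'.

Q₀ = 1.805 vs Keq = 38.86 ⇒ Q<K, forward
Step 1:
                    M           X           A
  Initial      0.1281     0.01278       2.625
  Change     -0.07546     0.07546      0.2264
  Equil       0.05264     0.08824       2.851
  solve Keq expr → x = 0.07546; check Q = 38.86
Then remove 0.01844 M of M.
Step 2:
                    M           X           A
  Initial      0.0342     0.08824       2.851
  Change      0.01059    -0.01059    -0.03177
  Equil       0.04479     0.07765        2.82
  solve Keq expr → x = -0.01059; check Q = 38.86

Direction: reverse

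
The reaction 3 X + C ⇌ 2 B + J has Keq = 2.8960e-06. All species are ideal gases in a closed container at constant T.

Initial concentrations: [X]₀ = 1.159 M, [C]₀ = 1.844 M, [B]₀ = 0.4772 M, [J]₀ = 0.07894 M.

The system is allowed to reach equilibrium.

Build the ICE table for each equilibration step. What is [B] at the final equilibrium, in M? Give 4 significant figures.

Q₀ = 0.006262 vs Keq = 2.8960e-06 ⇒ Q>K, reverse
Step 1:
                  X         C         B         J
  Initial     1.159     1.844    0.4772   0.07894
  Change     0.2364   0.07879   -0.1576  -0.07879
  Equil       1.395     1.923    0.3196 1.4810e-04
  solve Keq expr → x = -0.07879; check Q = 2.8960e-06

[B]_eq = 0.3196 M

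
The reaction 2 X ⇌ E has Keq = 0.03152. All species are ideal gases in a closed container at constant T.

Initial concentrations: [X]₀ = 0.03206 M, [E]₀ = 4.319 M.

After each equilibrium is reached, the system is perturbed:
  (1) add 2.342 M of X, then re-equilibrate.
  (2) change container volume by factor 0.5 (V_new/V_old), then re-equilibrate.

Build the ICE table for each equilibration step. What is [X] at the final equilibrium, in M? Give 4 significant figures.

[X]_eq = 12.37 M

Q₀ = 4202 vs Keq = 0.03152 ⇒ Q>K, reverse
Step 1:
                  X         E
  I         0.03206     4.319
  C           6.194    -3.097
  E           6.226     1.222
  solve Keq expr → x = -3.097; check Q = 0.03152
Then add 2.342 M of X.
Step 2:
                  X         E
  I           8.568     1.222
  C          -1.086    0.5428
  E           7.483     1.765
  solve Keq expr → x = 0.5428; check Q = 0.03152
Then change container volume by factor 0.5 (V_new/V_old).
Step 3:
                  X         E
  I           14.97      3.53
  C          -2.592     1.296
  E           12.37     4.826
  solve Keq expr → x = 1.296; check Q = 0.03152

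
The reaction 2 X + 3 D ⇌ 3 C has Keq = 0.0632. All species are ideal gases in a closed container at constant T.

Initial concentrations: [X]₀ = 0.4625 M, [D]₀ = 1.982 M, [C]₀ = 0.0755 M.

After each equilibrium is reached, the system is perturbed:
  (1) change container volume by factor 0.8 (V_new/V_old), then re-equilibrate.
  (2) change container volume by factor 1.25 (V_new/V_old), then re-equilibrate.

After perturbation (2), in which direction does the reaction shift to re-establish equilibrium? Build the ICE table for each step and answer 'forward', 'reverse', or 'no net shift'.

Q₀ = 2.5841e-04 vs Keq = 0.0632 ⇒ Q<K, forward
Step 1:
                   X          D          C
  init        0.4625      1.982     0.0755
  Δ          -0.1589    -0.2383     0.2383
  eq          0.3036      1.744     0.3138
  solve Keq expr → x = 0.07943; check Q = 0.0632
Then change container volume by factor 0.8 (V_new/V_old).
Step 2:
                   X          D          C
  init        0.3796       2.18     0.3922
  Δ         -0.02412   -0.03618    0.03618
  eq          0.3554      2.143     0.4284
  solve Keq expr → x = 0.01206; check Q = 0.0632
Then change container volume by factor 1.25 (V_new/V_old).
Step 3:
                   X          D          C
  init        0.2843      1.715     0.3427
  Δ           0.0193    0.02895   -0.02895
  eq          0.3036      1.744     0.3138
  solve Keq expr → x = -0.009649; check Q = 0.0632

Direction: reverse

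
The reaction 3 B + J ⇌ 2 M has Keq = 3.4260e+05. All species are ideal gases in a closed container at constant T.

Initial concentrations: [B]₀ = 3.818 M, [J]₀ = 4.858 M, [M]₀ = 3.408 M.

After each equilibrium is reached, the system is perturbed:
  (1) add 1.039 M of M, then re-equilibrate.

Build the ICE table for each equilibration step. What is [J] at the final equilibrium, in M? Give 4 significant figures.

Q₀ = 0.04296 vs Keq = 3.4260e+05 ⇒ Q<K, forward
Step 1:
                   B          J          M
  I            3.818      4.858      3.408
  C           -3.787     -1.262      2.525
  E          0.03057      3.596      5.933
  solve Keq expr → x = 1.262; check Q = 3.4260e+05
Then add 1.039 M of M.
Step 2:
                   B          J          M
  I          0.03057      3.596      6.972
  C         0.003461   0.001154  -0.002308
  E          0.03403      3.597       6.97
  solve Keq expr → x = -0.001154; check Q = 3.4260e+05

[J]_eq = 3.597 M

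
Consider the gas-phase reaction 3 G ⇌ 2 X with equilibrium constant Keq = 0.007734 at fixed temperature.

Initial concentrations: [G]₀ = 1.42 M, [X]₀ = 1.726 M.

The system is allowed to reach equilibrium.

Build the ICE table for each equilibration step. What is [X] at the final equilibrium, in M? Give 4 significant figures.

Q₀ = 1.04 vs Keq = 0.007734 ⇒ Q>K, reverse
Step 1:
                   G          X
  I             1.42      1.726
  C             1.82     -1.213
  E             3.24     0.5128
  solve Keq expr → x = -0.6066; check Q = 0.007734

[X]_eq = 0.5128 M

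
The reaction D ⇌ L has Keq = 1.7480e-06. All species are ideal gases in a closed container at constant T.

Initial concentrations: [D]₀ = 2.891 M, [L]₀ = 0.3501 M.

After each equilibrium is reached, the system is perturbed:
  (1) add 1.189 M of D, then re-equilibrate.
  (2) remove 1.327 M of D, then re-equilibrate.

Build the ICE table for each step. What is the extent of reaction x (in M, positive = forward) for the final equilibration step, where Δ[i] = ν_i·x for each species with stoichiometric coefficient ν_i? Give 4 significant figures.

Q₀ = 0.1211 vs Keq = 1.7480e-06 ⇒ Q>K, reverse
Step 1:
                    D           L
  Initial       2.891      0.3501
  Change       0.3501     -0.3501
  Equil         3.241  5.6654e-06
  solve Keq expr → x = -0.3501; check Q = 1.7480e-06
Then add 1.189 M of D.
Step 2:
                    D           L
  Initial        4.43  5.6654e-06
  Change  -2.0784e-06  2.0784e-06
  Equil          4.43  7.7438e-06
  solve Keq expr → x = 2.0784e-06; check Q = 1.7480e-06
Then remove 1.327 M of D.
Step 3:
                    D           L
  Initial       3.103  7.7438e-06
  Change   2.3196e-06 -2.3196e-06
  Equil         3.103  5.4242e-06
  solve Keq expr → x = -2.3196e-06; check Q = 1.7480e-06

x = -2.3196e-06 M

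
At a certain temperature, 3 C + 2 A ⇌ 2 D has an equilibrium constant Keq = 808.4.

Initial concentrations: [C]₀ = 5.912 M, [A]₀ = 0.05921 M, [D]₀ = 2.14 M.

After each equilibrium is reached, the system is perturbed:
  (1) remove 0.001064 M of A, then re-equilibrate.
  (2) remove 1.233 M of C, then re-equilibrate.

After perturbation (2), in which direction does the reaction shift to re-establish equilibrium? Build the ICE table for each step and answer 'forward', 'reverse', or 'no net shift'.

Q₀ = 6.322 vs Keq = 808.4 ⇒ Q<K, forward
Step 1:
                   C          A          D
  I            5.912    0.05921       2.14
  C          -0.0806   -0.05373    0.05373
  E            5.831   0.005479      2.194
  solve Keq expr → x = 0.02687; check Q = 808.4
Then remove 0.001064 M of A.
Step 2:
                   C          A          D
  I            5.831   0.004415      2.194
  C         0.001589   0.001059  -0.001059
  E            5.833   0.005474      2.193
  solve Keq expr → x = -5.2956e-04; check Q = 808.4
Then remove 1.233 M of C.
Step 3:
                   C          A          D
  I              4.6   0.005474      2.193
  C         0.003488   0.002325  -0.002325
  E            4.603     0.0078       2.19
  solve Keq expr → x = -0.001163; check Q = 808.4

Direction: reverse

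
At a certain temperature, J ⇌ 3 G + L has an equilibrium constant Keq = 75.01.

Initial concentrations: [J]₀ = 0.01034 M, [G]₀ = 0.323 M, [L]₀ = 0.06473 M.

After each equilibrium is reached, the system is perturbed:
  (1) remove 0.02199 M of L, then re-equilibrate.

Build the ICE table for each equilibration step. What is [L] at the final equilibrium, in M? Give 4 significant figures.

Q₀ = 0.211 vs Keq = 75.01 ⇒ Q<K, forward
Step 1:
                   J          G          L
  init       0.01034      0.323    0.06473
  Δ          -0.0103    0.03089     0.0103
  eq      4.4329e-05     0.3539    0.07503
  solve Keq expr → x = 0.0103; check Q = 75.01
Then remove 0.02199 M of L.
Step 2:
                   J          G          L
  init    4.4329e-05     0.3539    0.05304
  Δ       -1.2975e-05 3.8924e-05 1.2975e-05
  eq      3.1354e-05     0.3539    0.05305
  solve Keq expr → x = 1.2975e-05; check Q = 75.01

[L]_eq = 0.05305 M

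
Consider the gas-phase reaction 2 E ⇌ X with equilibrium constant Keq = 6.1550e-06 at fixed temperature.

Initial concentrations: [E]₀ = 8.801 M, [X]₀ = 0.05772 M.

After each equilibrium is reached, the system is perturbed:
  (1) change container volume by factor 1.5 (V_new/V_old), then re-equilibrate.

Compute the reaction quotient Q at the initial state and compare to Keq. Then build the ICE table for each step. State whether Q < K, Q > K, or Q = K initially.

Q₀ = 7.4518e-04; Q > K (proceeds reverse)

Q₀ = 7.4518e-04 vs Keq = 6.1550e-06 ⇒ Q>K, reverse
Step 1:
                    E           X
  I             8.801     0.05772
  C            0.1145    -0.05723
  E             8.915  4.8923e-04
  solve Keq expr → x = -0.05723; check Q = 6.1550e-06
Then change container volume by factor 1.5 (V_new/V_old).
Step 2:
                    E           X
  I             5.944  3.2616e-04
  C        2.1741e-04 -1.0870e-04
  E             5.944  2.1745e-04
  solve Keq expr → x = -1.0870e-04; check Q = 6.1550e-06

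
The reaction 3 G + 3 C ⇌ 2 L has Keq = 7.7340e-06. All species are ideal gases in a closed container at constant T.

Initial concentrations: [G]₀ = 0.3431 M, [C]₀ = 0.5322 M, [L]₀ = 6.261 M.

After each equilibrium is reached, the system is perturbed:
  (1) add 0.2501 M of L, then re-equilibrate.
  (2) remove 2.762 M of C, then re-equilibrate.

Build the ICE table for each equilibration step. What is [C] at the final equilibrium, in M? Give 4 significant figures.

Q₀ = 6439 vs Keq = 7.7340e-06 ⇒ Q>K, reverse
Step 1:
                  G         C         L
  init       0.3431    0.5322     6.261
  Δ           7.391     7.391    -4.927
  eq          7.734     7.923     1.334
  solve Keq expr → x = -2.464; check Q = 7.7340e-06
Then add 0.2501 M of L.
Step 2:
                  G         C         L
  init        7.734     7.923     1.584
  Δ          0.2099    0.2099   -0.1399
  eq          7.944     8.133     1.444
  solve Keq expr → x = -0.06995; check Q = 7.7340e-06
Then remove 2.762 M of C.
Step 3:
                  G         C         L
  init        7.944     5.371     1.444
  Δ           0.628     0.628   -0.4187
  eq          8.572     5.999     1.025
  solve Keq expr → x = -0.2093; check Q = 7.7340e-06

[C]_eq = 5.999 M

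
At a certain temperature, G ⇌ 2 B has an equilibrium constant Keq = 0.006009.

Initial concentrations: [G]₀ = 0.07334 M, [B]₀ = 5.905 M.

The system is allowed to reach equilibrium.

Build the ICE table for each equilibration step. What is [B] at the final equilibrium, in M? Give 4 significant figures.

[B]_eq = 0.1333 M

Q₀ = 475.4 vs Keq = 0.006009 ⇒ Q>K, reverse
Step 1:
                    G           B
  I           0.07334       5.905
  C             2.886      -5.772
  E             2.959      0.1333
  solve Keq expr → x = -2.886; check Q = 0.006009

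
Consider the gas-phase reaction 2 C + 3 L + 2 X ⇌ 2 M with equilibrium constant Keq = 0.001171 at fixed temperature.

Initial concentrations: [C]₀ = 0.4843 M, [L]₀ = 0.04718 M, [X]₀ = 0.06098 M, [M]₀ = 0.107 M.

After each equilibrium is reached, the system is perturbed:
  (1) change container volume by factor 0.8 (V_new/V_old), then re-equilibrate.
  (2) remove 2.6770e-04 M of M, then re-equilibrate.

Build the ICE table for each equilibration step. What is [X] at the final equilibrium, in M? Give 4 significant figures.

Q₀ = 1.2499e+05 vs Keq = 0.001171 ⇒ Q>K, reverse
Step 1:
                    C           L           X           M
  Initial      0.4843     0.04718     0.06098       0.107
  Change       0.1067        0.16      0.1067     -0.1067
  Equil         0.591      0.2072      0.1677  3.1979e-04
  solve Keq expr → x = -0.05334; check Q = 0.001171
Then change container volume by factor 0.8 (V_new/V_old).
Step 2:
                    C           L           X           M
  Initial      0.7387       0.259      0.2096  3.9974e-04
  Change  -2.9552e-04 -4.4329e-04 -2.9552e-04  2.9552e-04
  Equil        0.7384      0.2586      0.2093  6.9526e-04
  solve Keq expr → x = 1.4776e-04; check Q = 0.001171
Then remove 2.6770e-04 M of M.
Step 3:
                    C           L           X           M
  Initial      0.7384      0.2586      0.2093  4.2756e-04
  Change  -2.6497e-04 -3.9746e-04 -2.6497e-04  2.6497e-04
  Equil        0.7382      0.2582       0.209  6.9253e-04
  solve Keq expr → x = 1.3249e-04; check Q = 0.001171

[X]_eq = 0.209 M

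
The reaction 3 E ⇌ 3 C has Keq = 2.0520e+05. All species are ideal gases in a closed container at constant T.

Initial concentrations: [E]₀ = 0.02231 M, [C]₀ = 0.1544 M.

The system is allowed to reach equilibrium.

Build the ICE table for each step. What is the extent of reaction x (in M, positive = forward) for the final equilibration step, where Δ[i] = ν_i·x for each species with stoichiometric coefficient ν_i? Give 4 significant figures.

Q₀ = 331.5 vs Keq = 2.0520e+05 ⇒ Q<K, forward
Step 1:
                   E          C
  I          0.02231     0.1544
  C         -0.01936    0.01936
  E         0.002946     0.1738
  solve Keq expr → x = 0.006455; check Q = 2.0520e+05

x = 0.006455 M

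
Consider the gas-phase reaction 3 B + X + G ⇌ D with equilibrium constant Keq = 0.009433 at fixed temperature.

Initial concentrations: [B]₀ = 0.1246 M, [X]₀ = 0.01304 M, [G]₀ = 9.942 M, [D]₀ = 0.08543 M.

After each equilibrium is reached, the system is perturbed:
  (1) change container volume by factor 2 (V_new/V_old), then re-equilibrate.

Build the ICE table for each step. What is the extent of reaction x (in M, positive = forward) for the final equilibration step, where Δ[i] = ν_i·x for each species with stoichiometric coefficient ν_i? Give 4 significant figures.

x = -2.3689e-04 M

Q₀ = 340.6 vs Keq = 0.009433 ⇒ Q>K, reverse
Step 1:
                    B           X           G           D
  init         0.1246     0.01304       9.942     0.08543
  Δ            0.2548     0.08492     0.08492    -0.08492
  eq           0.3794     0.09796       10.03  5.0592e-04
  solve Keq expr → x = -0.08492; check Q = 0.009433
Then change container volume by factor 2 (V_new/V_old).
Step 2:
                    B           X           G           D
  init         0.1897     0.04898       5.013  2.5296e-04
  Δ        7.1068e-04  2.3689e-04  2.3689e-04 -2.3689e-04
  eq           0.1904     0.04922       5.014  1.6066e-05
  solve Keq expr → x = -2.3689e-04; check Q = 0.009433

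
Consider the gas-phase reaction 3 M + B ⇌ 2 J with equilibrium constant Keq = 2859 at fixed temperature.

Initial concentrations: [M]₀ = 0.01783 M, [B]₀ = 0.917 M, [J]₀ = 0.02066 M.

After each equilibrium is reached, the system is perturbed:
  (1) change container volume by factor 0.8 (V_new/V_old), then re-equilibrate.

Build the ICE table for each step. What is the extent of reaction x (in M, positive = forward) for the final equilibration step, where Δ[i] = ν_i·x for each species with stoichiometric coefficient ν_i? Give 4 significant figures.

x = 3.5382e-04 M

Q₀ = 82.12 vs Keq = 2859 ⇒ Q<K, forward
Step 1:
                  M         B         J
  Initial   0.01783     0.917   0.02066
  Change   -0.01112 -0.003707  0.007415
  Equil    0.006708    0.9133   0.02807
  solve Keq expr → x = 0.003707; check Q = 2859
Then change container volume by factor 0.8 (V_new/V_old).
Step 2:
                  M         B         J
  Initial  0.008385     1.142   0.03509
  Change  -0.001061 -3.5382e-04 7.0765e-04
  Equil    0.007324     1.141    0.0358
  solve Keq expr → x = 3.5382e-04; check Q = 2859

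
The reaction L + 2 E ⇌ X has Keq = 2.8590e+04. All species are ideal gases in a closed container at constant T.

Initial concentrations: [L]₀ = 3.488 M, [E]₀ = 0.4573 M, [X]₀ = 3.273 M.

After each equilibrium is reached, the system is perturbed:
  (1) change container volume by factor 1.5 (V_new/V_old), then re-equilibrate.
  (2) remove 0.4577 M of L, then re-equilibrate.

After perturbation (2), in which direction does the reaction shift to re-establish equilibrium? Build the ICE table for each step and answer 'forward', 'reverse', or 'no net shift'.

Direction: reverse

Q₀ = 4.487 vs Keq = 2.8590e+04 ⇒ Q<K, forward
Step 1:
                   L          E          X
  init         3.488     0.4573      3.273
  Δ          -0.2256    -0.4512     0.2256
  eq           3.262   0.006124      3.499
  solve Keq expr → x = 0.2256; check Q = 2.8590e+04
Then change container volume by factor 1.5 (V_new/V_old).
Step 2:
                   L          E          X
  init         2.175   0.004083      2.332
  Δ         0.001019   0.002039  -0.001019
  eq           2.176   0.006122      2.331
  solve Keq expr → x = -0.001019; check Q = 2.8590e+04
Then remove 0.4577 M of L.
Step 3:
                   L          E          X
  init         1.718   0.006122      2.331
  Δ       3.8296e-04 7.6592e-04 -3.8296e-04
  eq           1.719   0.006888      2.331
  solve Keq expr → x = -3.8296e-04; check Q = 2.8590e+04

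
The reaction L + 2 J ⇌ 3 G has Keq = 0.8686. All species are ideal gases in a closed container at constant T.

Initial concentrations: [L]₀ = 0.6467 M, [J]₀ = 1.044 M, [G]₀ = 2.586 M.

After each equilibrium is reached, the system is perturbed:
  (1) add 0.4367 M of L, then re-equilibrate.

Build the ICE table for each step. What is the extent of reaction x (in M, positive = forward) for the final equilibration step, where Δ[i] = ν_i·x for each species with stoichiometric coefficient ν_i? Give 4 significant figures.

Q₀ = 24.53 vs Keq = 0.8686 ⇒ Q>K, reverse
Step 1:
                   L          J          G
  init        0.6467      1.044      2.586
  Δ           0.3843     0.7687     -1.153
  eq           1.031      1.813      1.433
  solve Keq expr → x = -0.3843; check Q = 0.8686
Then add 0.4367 M of L.
Step 2:
                   L          J          G
  init         1.468      1.813      1.433
  Δ         -0.03932   -0.07864      0.118
  eq           1.428      1.734      1.551
  solve Keq expr → x = 0.03932; check Q = 0.8686

x = 0.03932 M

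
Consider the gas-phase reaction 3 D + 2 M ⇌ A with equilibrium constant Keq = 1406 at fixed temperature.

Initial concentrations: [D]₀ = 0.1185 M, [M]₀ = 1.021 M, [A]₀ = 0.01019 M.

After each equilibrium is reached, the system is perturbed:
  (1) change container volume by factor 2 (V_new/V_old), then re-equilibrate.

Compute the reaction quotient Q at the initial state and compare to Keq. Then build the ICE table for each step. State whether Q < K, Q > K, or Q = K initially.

Q₀ = 5.874; Q < K (proceeds forward)

Q₀ = 5.874 vs Keq = 1406 ⇒ Q<K, forward
Step 1:
                  D         M         A
  I          0.1185     1.021   0.01019
  C        -0.08737  -0.05825   0.02912
  E         0.03113    0.9628   0.03931
  solve Keq expr → x = 0.02912; check Q = 1406
Then change container volume by factor 2 (V_new/V_old).
Step 2:
                  D         M         A
  I         0.01556    0.4814   0.01966
  C         0.01846   0.01231 -0.006154
  E         0.03403    0.4937    0.0135
  solve Keq expr → x = -0.006154; check Q = 1406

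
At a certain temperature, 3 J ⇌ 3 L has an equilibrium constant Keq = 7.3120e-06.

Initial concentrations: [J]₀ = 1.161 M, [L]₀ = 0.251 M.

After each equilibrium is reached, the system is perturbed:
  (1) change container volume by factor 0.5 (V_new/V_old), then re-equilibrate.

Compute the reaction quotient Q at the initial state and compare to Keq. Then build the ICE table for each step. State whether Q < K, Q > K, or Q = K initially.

Q₀ = 0.0101; Q > K (proceeds reverse)

Q₀ = 0.0101 vs Keq = 7.3120e-06 ⇒ Q>K, reverse
Step 1:
                   J          L
  init         1.161      0.251
  Δ           0.2241    -0.2241
  eq           1.385    0.02688
  solve Keq expr → x = -0.07471; check Q = 7.3120e-06
Then change container volume by factor 0.5 (V_new/V_old).
Step 2:
                   J          L
  init          2.77    0.05377
  Δ                0          0
  eq            2.77    0.05377
  solve Keq expr → x = 0; check Q = 7.3120e-06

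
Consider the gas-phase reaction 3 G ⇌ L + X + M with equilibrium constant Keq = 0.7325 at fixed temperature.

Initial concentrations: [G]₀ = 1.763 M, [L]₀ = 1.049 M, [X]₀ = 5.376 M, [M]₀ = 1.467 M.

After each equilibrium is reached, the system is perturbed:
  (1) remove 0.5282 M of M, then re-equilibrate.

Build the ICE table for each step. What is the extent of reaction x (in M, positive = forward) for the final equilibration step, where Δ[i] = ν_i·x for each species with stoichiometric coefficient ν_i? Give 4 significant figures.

Q₀ = 1.51 vs Keq = 0.7325 ⇒ Q>K, reverse
Step 1:
                  G         L         X         M
  I           1.763     1.049     5.376     1.467
  C          0.3296   -0.1099   -0.1099   -0.1099
  E           2.093    0.9391     5.266     1.357
  solve Keq expr → x = -0.1099; check Q = 0.7325
Then remove 0.5282 M of M.
Step 2:
                  G         L         X         M
  I           2.093    0.9391     5.266    0.8289
  C         -0.2141   0.07135   0.07135   0.07135
  E           1.879      1.01     5.337    0.9003
  solve Keq expr → x = 0.07135; check Q = 0.7325

x = 0.07135 M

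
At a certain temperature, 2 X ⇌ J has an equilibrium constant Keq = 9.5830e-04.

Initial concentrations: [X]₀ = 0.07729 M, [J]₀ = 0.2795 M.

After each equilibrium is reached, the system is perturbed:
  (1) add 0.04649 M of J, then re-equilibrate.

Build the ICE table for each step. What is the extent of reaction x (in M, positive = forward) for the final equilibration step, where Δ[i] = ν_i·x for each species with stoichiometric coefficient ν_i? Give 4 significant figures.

x = -0.04637 M

Q₀ = 46.79 vs Keq = 9.5830e-04 ⇒ Q>K, reverse
Step 1:
                  X         J
  Initial   0.07729    0.2795
  Change     0.5582   -0.2791
  Equil      0.6355 3.8704e-04
  solve Keq expr → x = -0.2791; check Q = 9.5830e-04
Then add 0.04649 M of J.
Step 2:
                  X         J
  Initial    0.6355   0.04688
  Change    0.09274  -0.04637
  Equil      0.7283 5.0824e-04
  solve Keq expr → x = -0.04637; check Q = 9.5830e-04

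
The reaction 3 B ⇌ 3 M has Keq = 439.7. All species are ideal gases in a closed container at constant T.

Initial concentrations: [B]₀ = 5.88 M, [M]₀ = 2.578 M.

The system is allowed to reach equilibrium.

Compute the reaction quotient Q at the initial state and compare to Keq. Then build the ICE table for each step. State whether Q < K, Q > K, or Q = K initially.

Q₀ = 0.08428 vs Keq = 439.7 ⇒ Q<K, forward
Step 1:
                  B         M
  init         5.88     2.578
  Δ          -4.897     4.897
  eq          0.983     7.475
  solve Keq expr → x = 1.632; check Q = 439.7

Q₀ = 0.08428; Q < K (proceeds forward)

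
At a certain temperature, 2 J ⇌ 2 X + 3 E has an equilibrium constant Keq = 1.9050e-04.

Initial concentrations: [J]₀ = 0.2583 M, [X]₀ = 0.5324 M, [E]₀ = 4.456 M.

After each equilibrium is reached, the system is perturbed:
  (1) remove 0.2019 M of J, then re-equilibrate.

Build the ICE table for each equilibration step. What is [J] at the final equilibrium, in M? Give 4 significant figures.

[J]_eq = 0.5876 M

Q₀ = 375.9 vs Keq = 1.9050e-04 ⇒ Q>K, reverse
Step 1:
                  J         X         E
  Initial    0.2583    0.5324     4.456
  Change     0.5308   -0.5308   -0.7963
  Equil      0.7891  0.001556      3.66
  solve Keq expr → x = -0.2654; check Q = 1.9050e-04
Then remove 0.2019 M of J.
Step 2:
                  J         X         E
  Initial    0.5872  0.001556      3.66
  Change  3.9696e-04 -3.9696e-04 -5.9544e-04
  Equil      0.5876  0.001159     3.659
  solve Keq expr → x = -1.9848e-04; check Q = 1.9050e-04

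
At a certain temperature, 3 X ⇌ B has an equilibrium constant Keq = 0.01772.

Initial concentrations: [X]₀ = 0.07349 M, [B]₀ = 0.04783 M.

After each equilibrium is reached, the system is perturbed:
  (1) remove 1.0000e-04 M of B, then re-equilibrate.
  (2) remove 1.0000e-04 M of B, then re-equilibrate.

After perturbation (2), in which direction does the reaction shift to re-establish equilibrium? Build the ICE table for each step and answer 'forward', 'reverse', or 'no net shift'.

Q₀ = 120.5 vs Keq = 0.01772 ⇒ Q>K, reverse
Step 1:
                  X         B
  I         0.07349   0.04783
  C           0.143  -0.04765
  E          0.2164 1.7967e-04
  solve Keq expr → x = -0.04765; check Q = 0.01772
Then remove 1.0000e-04 M of B.
Step 2:
                  X         B
  I          0.2164 7.9673e-05
  C       -2.9778e-04 9.9259e-05
  E          0.2161 1.7893e-04
  solve Keq expr → x = 9.9259e-05; check Q = 0.01772
Then remove 1.0000e-04 M of B.
Step 3:
                  X         B
  I          0.2161 7.8932e-05
  C       -2.9778e-04 9.9261e-05
  E          0.2158 1.7819e-04
  solve Keq expr → x = 9.9261e-05; check Q = 0.01772

Direction: forward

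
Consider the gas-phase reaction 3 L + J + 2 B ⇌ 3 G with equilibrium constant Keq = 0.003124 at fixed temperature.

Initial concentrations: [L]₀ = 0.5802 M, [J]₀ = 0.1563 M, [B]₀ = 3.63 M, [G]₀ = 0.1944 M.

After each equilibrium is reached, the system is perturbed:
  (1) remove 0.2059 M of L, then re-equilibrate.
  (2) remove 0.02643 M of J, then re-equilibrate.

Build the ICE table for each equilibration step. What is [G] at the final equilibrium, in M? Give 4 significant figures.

[G]_eq = 0.09138 M

Q₀ = 0.01826 vs Keq = 0.003124 ⇒ Q>K, reverse
Step 1:
                   L          J          B          G
  init        0.5802     0.1563       3.63     0.1944
  Δ           0.0674    0.02247    0.04493    -0.0674
  eq          0.6476     0.1788      3.675      0.127
  solve Keq expr → x = -0.02247; check Q = 0.003124
Then remove 0.2059 M of L.
Step 2:
                   L          J          B          G
  init        0.4417     0.1788      3.675      0.127
  Δ          0.03194    0.01065    0.02129   -0.03194
  eq          0.4736     0.1894      3.696    0.09506
  solve Keq expr → x = -0.01065; check Q = 0.003124
Then remove 0.02643 M of J.
Step 3:
                   L          J          B          G
  init        0.4736      0.163      3.696    0.09506
  Δ         0.003675   0.001225    0.00245  -0.003675
  eq          0.4773     0.1642      3.699    0.09138
  solve Keq expr → x = -0.001225; check Q = 0.003124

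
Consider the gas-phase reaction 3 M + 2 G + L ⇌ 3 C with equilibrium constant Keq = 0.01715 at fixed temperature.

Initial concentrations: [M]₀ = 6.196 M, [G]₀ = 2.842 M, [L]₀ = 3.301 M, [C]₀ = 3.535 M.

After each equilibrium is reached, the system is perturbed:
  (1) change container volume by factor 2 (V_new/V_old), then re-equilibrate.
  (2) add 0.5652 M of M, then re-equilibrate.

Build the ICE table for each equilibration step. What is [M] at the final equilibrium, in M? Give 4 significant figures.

Q₀ = 0.006965 vs Keq = 0.01715 ⇒ Q<K, forward
Step 1:
                   M          G          L          C
  I            6.196      2.842      3.301      3.535
  C           -0.474     -0.316     -0.158      0.474
  E            5.722      2.526      3.143      4.009
  solve Keq expr → x = 0.158; check Q = 0.01715
Then change container volume by factor 2 (V_new/V_old).
Step 2:
                   M          G          L          C
  I            2.861      1.263      1.571      2.005
  C           0.5423     0.3615     0.1808    -0.5423
  E            3.403      1.625      1.752      1.462
  solve Keq expr → x = -0.1808; check Q = 0.01715
Then add 0.5652 M of M.
Step 3:
                   M          G          L          C
  I            3.968      1.625      1.752      1.462
  C          -0.1222   -0.08145   -0.04072     0.1222
  E            3.846      1.543      1.712      1.584
  solve Keq expr → x = 0.04072; check Q = 0.01715

[M]_eq = 3.846 M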